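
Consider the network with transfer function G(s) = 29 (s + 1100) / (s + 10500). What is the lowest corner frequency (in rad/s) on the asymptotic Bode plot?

Break frequencies occur at each pole and zero magnitude: 1100 rad/s, 10500 rad/s.
The lowest is 1100 rad/s.

1100 rad/s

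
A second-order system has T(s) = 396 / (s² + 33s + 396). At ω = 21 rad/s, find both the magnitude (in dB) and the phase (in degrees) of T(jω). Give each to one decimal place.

|T| = -4.9 dB, ∠T = -93.7°

|(j21)² + 33(j21) + 396| = |-45 + j693| = 694.5
|T(j21)| = 396 / 694.5 = 0.57023
20 log₁₀(0.57023) = -4.88 dB
∠[(j21)² + 33(j21) + 396] = ∠[-45 + j693] = 93.72°
∠T(j21) = −93.72° = -93.72°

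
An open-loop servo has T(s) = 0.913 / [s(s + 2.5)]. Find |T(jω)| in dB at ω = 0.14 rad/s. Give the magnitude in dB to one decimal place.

8.3 dB

|j0.14 + 2.5| = √(0.14² + 2.5²) = 2.504
|j0.14| = 0.14
|T(j0.14)| = 0.913 / (2.504 × 0.14) = 2.6045
20 log₁₀(2.6045) = 8.31 dB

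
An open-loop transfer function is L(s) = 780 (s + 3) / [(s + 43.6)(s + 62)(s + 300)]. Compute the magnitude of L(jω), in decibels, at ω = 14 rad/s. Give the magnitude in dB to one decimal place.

-37.9 dB

|j14 + 3| = √(14² + 3²) = 14.32
|j14 + 43.6| = √(14² + 43.6²) = 45.79
|j14 + 62| = √(14² + 62²) = 63.56
|j14 + 300| = √(14² + 300²) = 300.3
|L(j14)| = 780 × 14.32 / (45.79 × 63.56 × 300.3) = 0.012776
20 log₁₀(0.012776) = -37.87 dB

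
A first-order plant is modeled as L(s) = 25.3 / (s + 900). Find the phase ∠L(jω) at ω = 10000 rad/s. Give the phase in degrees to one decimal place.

-84.9 deg

∠(j10000 + 900) = arctan(10000/900) = 84.86°
∠L(j10000) = −84.86° = -84.86°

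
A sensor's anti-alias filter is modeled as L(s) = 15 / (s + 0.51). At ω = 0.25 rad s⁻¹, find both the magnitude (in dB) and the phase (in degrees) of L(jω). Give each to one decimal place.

|j0.25 + 0.51| = √(0.25² + 0.51²) = 0.568
|L(j0.25)| = 15 / 0.568 = 26.409
20 log₁₀(26.409) = 28.44 dB
∠(j0.25 + 0.51) = arctan(0.25/0.51) = 26.11°
∠L(j0.25) = −26.11° = -26.11°

|L| = 28.4 dB, ∠L = -26.1 deg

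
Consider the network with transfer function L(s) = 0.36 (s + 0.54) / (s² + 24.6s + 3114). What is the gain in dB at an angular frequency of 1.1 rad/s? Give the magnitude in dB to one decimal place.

|j1.1 + 0.54| = √(1.1² + 0.54²) = 1.225
|(j1.1)² + 24.6(j1.1) + 3114| = |3112.8 + j27.06| = 3113
|L(j1.1)| = 0.36 × 1.225 / 3113 = 0.00014171
20 log₁₀(0.00014171) = -76.97 dB

-77.0 dB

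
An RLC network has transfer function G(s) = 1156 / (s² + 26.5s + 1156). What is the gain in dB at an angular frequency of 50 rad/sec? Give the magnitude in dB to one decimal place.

|(j50)² + 26.5(j50) + 1156| = |-1344 + j1325| = 1887
|G(j50)| = 1156 / 1887 = 0.61251
20 log₁₀(0.61251) = -4.26 dB

-4.3 dB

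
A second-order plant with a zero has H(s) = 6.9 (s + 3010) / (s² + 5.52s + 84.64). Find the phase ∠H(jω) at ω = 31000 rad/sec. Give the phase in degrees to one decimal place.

∠(j31000 + 3010) = arctan(31000/3010) = 84.45°
∠[(j31000)² + 5.52(j31000) + 84.64] = ∠[-9.61e+08 + j1.7112e+05] = 179.99°
∠H(j31000) = 84.45° − 179.99° = -95.54°

-95.5°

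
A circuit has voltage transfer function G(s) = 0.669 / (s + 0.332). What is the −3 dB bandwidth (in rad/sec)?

For a single-pole low-pass, the −3 dB point is at the pole: ω = 0.332 rad/sec.

0.332 rad/sec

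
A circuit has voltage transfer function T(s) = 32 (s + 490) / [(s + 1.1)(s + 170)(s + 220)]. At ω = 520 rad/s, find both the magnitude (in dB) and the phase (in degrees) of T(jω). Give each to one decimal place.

|T| = -76.9 dB, ∠T = -182.1°

|j520 + 490| = √(520² + 490²) = 714.5
|j520 + 1.1| = √(520² + 1.1²) = 520
|j520 + 170| = √(520² + 170²) = 547.1
|j520 + 220| = √(520² + 220²) = 564.6
|T(j520)| = 32 × 714.5 / (520 × 547.1 × 564.6) = 0.00014234
20 log₁₀(0.00014234) = -76.93 dB
∠(j520 + 490) = arctan(520/490) = 46.70°
∠(j520 + 1.1) = arctan(520/1.1) = 89.88°
∠(j520 + 170) = arctan(520/170) = 71.90°
∠(j520 + 220) = arctan(520/220) = 67.07°
∠T(j520) = 46.70° − (89.88° + 71.90° + 67.07°) = -182.14°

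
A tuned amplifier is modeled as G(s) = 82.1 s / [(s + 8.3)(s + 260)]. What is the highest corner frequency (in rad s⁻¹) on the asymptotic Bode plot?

260 rad s⁻¹

Break frequencies occur at each pole and zero magnitude: 8.3 rad s⁻¹, 260 rad s⁻¹.
The highest is 260 rad s⁻¹.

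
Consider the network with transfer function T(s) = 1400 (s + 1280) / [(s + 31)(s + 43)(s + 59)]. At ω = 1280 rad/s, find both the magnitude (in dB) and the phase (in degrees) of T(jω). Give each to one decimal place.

|j1280 + 1280| = √(1280² + 1280²) = 1810
|j1280 + 31| = √(1280² + 31²) = 1280
|j1280 + 43| = √(1280² + 43²) = 1281
|j1280 + 59| = √(1280² + 59²) = 1281
|T(j1280)| = 1400 × 1810 / (1280 × 1281 × 1281) = 0.0012061
20 log₁₀(0.0012061) = -58.37 dB
∠(j1280 + 1280) = arctan(1280/1280) = 45.00°
∠(j1280 + 31) = arctan(1280/31) = 88.61°
∠(j1280 + 43) = arctan(1280/43) = 88.08°
∠(j1280 + 59) = arctan(1280/59) = 87.36°
∠T(j1280) = 45.00° − (88.61° + 88.08° + 87.36°) = -219.05°

|T| = -58.4 dB, ∠T = -219.0°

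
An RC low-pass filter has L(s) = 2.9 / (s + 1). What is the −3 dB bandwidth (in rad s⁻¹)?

1 rad s⁻¹

For a single-pole low-pass, the −3 dB point is at the pole: ω = 1 rad s⁻¹.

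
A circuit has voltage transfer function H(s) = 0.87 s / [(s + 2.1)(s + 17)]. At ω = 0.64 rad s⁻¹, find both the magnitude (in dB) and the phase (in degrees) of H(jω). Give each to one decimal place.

|H| = -36.5 dB, ∠H = 70.9 deg

|j0.64| = 0.64
|j0.64 + 2.1| = √(0.64² + 2.1²) = 2.195
|j0.64 + 17| = √(0.64² + 17²) = 17.01
|H(j0.64)| = 0.87 × 0.64 / (2.195 × 17.01) = 0.014909
20 log₁₀(0.014909) = -36.53 dB
∠(j0.64) = 90.00°
∠(j0.64 + 2.1) = arctan(0.64/2.1) = 16.95°
∠(j0.64 + 17) = arctan(0.64/17) = 2.16°
∠H(j0.64) = 90.00° − (16.95° + 2.16°) = 70.89°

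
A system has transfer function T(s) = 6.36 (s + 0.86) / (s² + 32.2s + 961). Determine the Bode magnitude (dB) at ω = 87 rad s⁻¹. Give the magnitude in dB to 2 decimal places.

|j87 + 0.86| = √(87² + 0.86²) = 87
|(j87)² + 32.2(j87) + 961| = |-6608 + j2801.4| = 7177
|T(j87)| = 6.36 × 87 / 7177 = 0.077097
20 log₁₀(0.077097) = -22.259 dB

-22.26 dB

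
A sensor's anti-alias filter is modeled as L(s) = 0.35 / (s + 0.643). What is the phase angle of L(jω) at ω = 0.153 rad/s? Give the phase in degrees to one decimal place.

∠(j0.153 + 0.643) = arctan(0.153/0.643) = 13.38°
∠L(j0.153) = −13.38° = -13.38°

-13.4°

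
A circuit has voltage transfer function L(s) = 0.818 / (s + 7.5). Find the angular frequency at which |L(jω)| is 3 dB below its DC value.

7.5 rad s⁻¹

For a single-pole low-pass, the −3 dB point is at the pole: ω = 7.5 rad s⁻¹.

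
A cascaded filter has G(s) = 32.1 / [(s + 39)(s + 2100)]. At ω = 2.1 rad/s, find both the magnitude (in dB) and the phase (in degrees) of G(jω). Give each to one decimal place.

|j2.1 + 39| = √(2.1² + 39²) = 39.06
|j2.1 + 2100| = √(2.1² + 2100²) = 2100
|G(j2.1)| = 32.1 / (39.06 × 2100) = 0.00039137
20 log₁₀(0.00039137) = -68.15 dB
∠(j2.1 + 39) = arctan(2.1/39) = 3.08°
∠(j2.1 + 2100) = arctan(2.1/2100) = 0.06°
∠G(j2.1) = − (3.08° + 0.06°) = -3.14°

|G| = -68.1 dB, ∠G = -3.1°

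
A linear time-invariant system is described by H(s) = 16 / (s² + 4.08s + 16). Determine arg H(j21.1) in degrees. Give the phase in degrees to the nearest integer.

-169°

∠[(j21.1)² + 4.08(j21.1) + 16] = ∠[-429.21 + j86.088] = 168.66°
∠H(j21.1) = −168.66° = -168.66°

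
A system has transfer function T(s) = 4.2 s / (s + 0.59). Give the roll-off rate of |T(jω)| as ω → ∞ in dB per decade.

0 dB/decade

With 1 zero and 1 pole, the high-frequency asymptotic slope is 20 × (1 − 1) = 0 dB/decade.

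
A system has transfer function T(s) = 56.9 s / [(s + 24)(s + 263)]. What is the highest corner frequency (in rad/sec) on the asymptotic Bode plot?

Break frequencies occur at each pole and zero magnitude: 24 rad/sec, 263 rad/sec.
The highest is 263 rad/sec.

263 rad/sec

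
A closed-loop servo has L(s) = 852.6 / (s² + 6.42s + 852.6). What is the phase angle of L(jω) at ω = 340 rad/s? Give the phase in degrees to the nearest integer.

-179°

∠[(j340)² + 6.42(j340) + 852.6] = ∠[-1.1475e+05 + j2182.8] = 178.91°
∠L(j340) = −178.91° = -178.91°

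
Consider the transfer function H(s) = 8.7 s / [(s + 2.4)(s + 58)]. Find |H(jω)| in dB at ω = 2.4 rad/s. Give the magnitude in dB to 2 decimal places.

-19.50 dB

|j2.4| = 2.4
|j2.4 + 2.4| = √(2.4² + 2.4²) = 3.394
|j2.4 + 58| = √(2.4² + 58²) = 58.05
|H(j2.4)| = 8.7 × 2.4 / (3.394 × 58.05) = 0.10598
20 log₁₀(0.10598) = -19.496 dB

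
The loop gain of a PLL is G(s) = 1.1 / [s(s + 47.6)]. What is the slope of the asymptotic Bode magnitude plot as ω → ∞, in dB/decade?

-40 dB/decade

With 0 zeros and 2 poles, the high-frequency asymptotic slope is 20 × (0 − 2) = -40 dB/decade.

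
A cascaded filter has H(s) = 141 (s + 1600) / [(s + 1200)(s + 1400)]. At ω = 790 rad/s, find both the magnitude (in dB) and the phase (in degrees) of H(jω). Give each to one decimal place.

|H| = -19.3 dB, ∠H = -36.5°

|j790 + 1600| = √(790² + 1600²) = 1784
|j790 + 1200| = √(790² + 1200²) = 1437
|j790 + 1400| = √(790² + 1400²) = 1608
|H(j790)| = 141 × 1784 / (1437 × 1608) = 0.10894
20 log₁₀(0.10894) = -19.26 dB
∠(j790 + 1600) = arctan(790/1600) = 26.28°
∠(j790 + 1200) = arctan(790/1200) = 33.36°
∠(j790 + 1400) = arctan(790/1400) = 29.44°
∠H(j790) = 26.28° − (33.36° + 29.44°) = -36.52°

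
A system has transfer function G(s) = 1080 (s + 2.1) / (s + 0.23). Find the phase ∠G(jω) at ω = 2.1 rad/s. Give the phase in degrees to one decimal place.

-38.7°

∠(j2.1 + 2.1) = arctan(2.1/2.1) = 45.00°
∠(j2.1 + 0.23) = arctan(2.1/0.23) = 83.75°
∠G(j2.1) = 45.00° − 83.75° = -38.75°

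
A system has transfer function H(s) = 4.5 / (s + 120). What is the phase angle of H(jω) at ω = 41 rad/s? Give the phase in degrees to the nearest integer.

-19°

∠(j41 + 120) = arctan(41/120) = 18.86°
∠H(j41) = −18.86° = -18.86°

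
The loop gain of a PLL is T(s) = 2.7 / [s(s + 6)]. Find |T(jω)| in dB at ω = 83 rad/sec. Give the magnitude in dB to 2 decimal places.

|j83 + 6| = √(83² + 6²) = 83.22
|j83| = 83
|T(j83)| = 2.7 / (83.22 × 83) = 0.00039091
20 log₁₀(0.00039091) = -68.158 dB

-68.16 dB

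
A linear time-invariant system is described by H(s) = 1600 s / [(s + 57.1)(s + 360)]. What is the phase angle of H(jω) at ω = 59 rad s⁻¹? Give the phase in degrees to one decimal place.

34.8°

∠(j59) = 90.00°
∠(j59 + 57.1) = arctan(59/57.1) = 45.94°
∠(j59 + 360) = arctan(59/360) = 9.31°
∠H(j59) = 90.00° − (45.94° + 9.31°) = 34.76°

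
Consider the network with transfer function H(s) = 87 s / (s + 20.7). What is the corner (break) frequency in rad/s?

20.7 rad/s

The single real pole at s = −20.7 gives a corner at ω = 20.7 rad/s.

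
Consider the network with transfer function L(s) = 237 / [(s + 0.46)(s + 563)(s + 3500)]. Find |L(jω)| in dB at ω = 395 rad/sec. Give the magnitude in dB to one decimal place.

|j395 + 0.46| = √(395² + 0.46²) = 395
|j395 + 563| = √(395² + 563²) = 687.7
|j395 + 3500| = √(395² + 3500²) = 3522
|L(j395)| = 237 / (395 × 687.7 × 3522) = 2.4769e-07
20 log₁₀(2.4769e-07) = -132.12 dB

-132.1 dB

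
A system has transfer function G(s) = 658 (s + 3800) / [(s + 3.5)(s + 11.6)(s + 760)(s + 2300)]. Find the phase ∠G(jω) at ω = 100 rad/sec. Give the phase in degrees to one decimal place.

∠(j100 + 3800) = arctan(100/3800) = 1.51°
∠(j100 + 3.5) = arctan(100/3.5) = 88.00°
∠(j100 + 11.6) = arctan(100/11.6) = 83.38°
∠(j100 + 760) = arctan(100/760) = 7.50°
∠(j100 + 2300) = arctan(100/2300) = 2.49°
∠G(j100) = 1.51° − (88.00° + 83.38° + 7.50° + 2.49°) = -179.86°

-179.9°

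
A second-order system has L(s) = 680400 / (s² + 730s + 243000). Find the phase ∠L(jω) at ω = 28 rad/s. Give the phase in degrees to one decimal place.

∠[(j28)² + 730(j28) + 243000] = ∠[2.4222e+05 + j20440] = 4.82°
∠L(j28) = −4.82° = -4.82°

-4.8 deg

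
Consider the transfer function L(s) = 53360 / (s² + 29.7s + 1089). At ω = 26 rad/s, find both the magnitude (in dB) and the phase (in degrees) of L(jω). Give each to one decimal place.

|(j26)² + 29.7(j26) + 1089| = |413 + j772.2| = 875.7
|L(j26)| = 53360 / 875.7 = 60.934
20 log₁₀(60.934) = 35.70 dB
∠[(j26)² + 29.7(j26) + 1089] = ∠[413 + j772.2] = 61.86°
∠L(j26) = −61.86° = -61.86°

|L| = 35.7 dB, ∠L = -61.9°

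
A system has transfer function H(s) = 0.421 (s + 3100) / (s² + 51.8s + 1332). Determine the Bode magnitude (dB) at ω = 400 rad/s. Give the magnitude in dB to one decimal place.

|j400 + 3100| = √(400² + 3100²) = 3126
|(j400)² + 51.8(j400) + 1332| = |-1.5867e+05 + j20720| = 1.6e+05
|H(j400)| = 0.421 × 3126 / 1.6e+05 = 0.0082237
20 log₁₀(0.0082237) = -41.70 dB

-41.7 dB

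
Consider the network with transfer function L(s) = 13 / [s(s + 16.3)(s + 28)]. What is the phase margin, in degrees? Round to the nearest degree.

Gain crossover: |L(jω)| = 1 at ω ≈ 0.0285 rad/sec.
∠L(j0.0285) = −90° − arctan(0.0285/16.3) − arctan(0.0285/28) ≈ -90.16°
PM = 180° + (-90.16°) = 89.84°

90°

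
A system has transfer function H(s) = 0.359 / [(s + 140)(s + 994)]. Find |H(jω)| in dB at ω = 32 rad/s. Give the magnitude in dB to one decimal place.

|j32 + 140| = √(32² + 140²) = 143.6
|j32 + 994| = √(32² + 994²) = 994.5
|H(j32)| = 0.359 / (143.6 × 994.5) = 2.5136e-06
20 log₁₀(2.5136e-06) = -111.99 dB

-112.0 dB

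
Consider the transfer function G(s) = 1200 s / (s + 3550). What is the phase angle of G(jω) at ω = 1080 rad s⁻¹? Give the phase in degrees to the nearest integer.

73 deg

∠(j1080) = 90.00°
∠(j1080 + 3550) = arctan(1080/3550) = 16.92°
∠G(j1080) = 90.00° − 16.92° = 73.08°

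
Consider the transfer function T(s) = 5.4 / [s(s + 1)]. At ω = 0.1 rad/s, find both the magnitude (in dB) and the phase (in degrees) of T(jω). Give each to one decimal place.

|T| = 34.6 dB, ∠T = -95.7°

|j0.1 + 1| = √(0.1² + 1²) = 1.005
|j0.1| = 0.1
|T(j0.1)| = 5.4 / (1.005 × 0.1) = 53.732
20 log₁₀(53.732) = 34.60 dB
∠(j0.1 + 1) = arctan(0.1/1) = 5.71°
∠(j0.1) = 90.00°
∠T(j0.1) = − (5.71° + 90.00°) = -95.71°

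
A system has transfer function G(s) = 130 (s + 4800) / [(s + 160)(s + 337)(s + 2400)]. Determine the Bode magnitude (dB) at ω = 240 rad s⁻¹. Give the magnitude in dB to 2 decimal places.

|j240 + 4800| = √(240² + 4800²) = 4806
|j240 + 160| = √(240² + 160²) = 288.4
|j240 + 337| = √(240² + 337²) = 413.7
|j240 + 2400| = √(240² + 2400²) = 2412
|G(j240)| = 130 × 4806 / (288.4 × 413.7 × 2412) = 0.0021706
20 log₁₀(0.0021706) = -53.268 dB

-53.27 dB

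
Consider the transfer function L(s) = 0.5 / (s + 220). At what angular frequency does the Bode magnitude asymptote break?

The single real pole at s = −220 gives a corner at ω = 220 rad/sec.

220 rad/sec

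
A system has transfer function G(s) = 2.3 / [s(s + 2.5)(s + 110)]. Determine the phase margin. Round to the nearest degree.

90°

Gain crossover: |G(jω)| = 1 at ω ≈ 0.00836 rad/s.
∠G(j0.00836) = −90° − arctan(0.00836/2.5) − arctan(0.00836/110) ≈ -90.20°
PM = 180° + (-90.20°) = 89.80°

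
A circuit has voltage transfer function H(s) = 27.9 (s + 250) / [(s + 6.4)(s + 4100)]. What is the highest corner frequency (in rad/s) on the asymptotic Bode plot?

Break frequencies occur at each pole and zero magnitude: 6.4 rad/s, 250 rad/s, 4100 rad/s.
The highest is 4100 rad/s.

4100 rad/s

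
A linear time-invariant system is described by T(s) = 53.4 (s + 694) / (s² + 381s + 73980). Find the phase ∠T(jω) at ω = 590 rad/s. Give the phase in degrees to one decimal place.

-100.3°

∠(j590 + 694) = arctan(590/694) = 40.37°
∠[(j590)² + 381(j590) + 73980] = ∠[-2.7412e+05 + j2.2479e+05] = 140.65°
∠T(j590) = 40.37° − 140.65° = -100.28°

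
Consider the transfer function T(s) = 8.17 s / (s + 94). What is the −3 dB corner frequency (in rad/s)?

For a single-pole high-pass, the −3 dB point is at the pole: ω = 94 rad/s.

94 rad/s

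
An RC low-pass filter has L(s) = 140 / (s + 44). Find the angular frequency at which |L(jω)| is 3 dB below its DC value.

For a single-pole low-pass, the −3 dB point is at the pole: ω = 44 rad/s.

44 rad/s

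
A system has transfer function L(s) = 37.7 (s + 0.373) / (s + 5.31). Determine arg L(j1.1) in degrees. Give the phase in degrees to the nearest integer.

∠(j1.1 + 0.373) = arctan(1.1/0.373) = 71.27°
∠(j1.1 + 5.31) = arctan(1.1/5.31) = 11.70°
∠L(j1.1) = 71.27° − 11.70° = 59.57°

60 deg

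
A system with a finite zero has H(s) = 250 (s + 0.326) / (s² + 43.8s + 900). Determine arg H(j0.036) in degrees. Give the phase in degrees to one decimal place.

∠(j0.036 + 0.326) = arctan(0.036/0.326) = 6.30°
∠[(j0.036)² + 43.8(j0.036) + 900] = ∠[900 + j1.5768] = 0.10°
∠H(j0.036) = 6.30° − 0.10° = 6.20°

6.2°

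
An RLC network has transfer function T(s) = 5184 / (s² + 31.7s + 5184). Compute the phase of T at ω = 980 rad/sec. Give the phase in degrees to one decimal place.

∠[(j980)² + 31.7(j980) + 5184] = ∠[-9.5522e+05 + j31066] = 178.14°
∠T(j980) = −178.14° = -178.14°

-178.1°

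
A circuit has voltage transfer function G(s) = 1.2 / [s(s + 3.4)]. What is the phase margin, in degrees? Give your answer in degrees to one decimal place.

Gain crossover: |G(jω)| = 1 at ω ≈ 0.351 rad s⁻¹.
∠G(j0.351) = −90° − arctan(0.351/3.4) ≈ -95.90°
PM = 180° + (-95.90°) = 84.10°

84.1°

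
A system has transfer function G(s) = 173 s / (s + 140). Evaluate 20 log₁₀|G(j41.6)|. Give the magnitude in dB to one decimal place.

33.9 dB

|j41.6| = 41.6
|j41.6 + 140| = √(41.6² + 140²) = 146
|G(j41.6)| = 173 × 41.6 / 146 = 49.276
20 log₁₀(49.276) = 33.85 dB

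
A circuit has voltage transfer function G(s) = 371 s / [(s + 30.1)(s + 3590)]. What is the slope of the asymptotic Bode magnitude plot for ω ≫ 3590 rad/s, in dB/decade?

With 1 zero and 2 poles, the high-frequency asymptotic slope is 20 × (1 − 2) = -20 dB/decade.

-20 dB/decade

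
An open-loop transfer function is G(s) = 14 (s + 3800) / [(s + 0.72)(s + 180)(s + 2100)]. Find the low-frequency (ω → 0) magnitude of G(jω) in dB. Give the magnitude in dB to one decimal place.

-14.2 dB

G(0) = 14 × 3800 / (0.72 × 180 × 2100) = 0.19547
20 log₁₀(0.19547) = -14.18 dB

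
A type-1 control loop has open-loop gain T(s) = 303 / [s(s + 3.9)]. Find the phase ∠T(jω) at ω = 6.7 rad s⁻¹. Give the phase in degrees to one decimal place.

-149.8°

∠(j6.7 + 3.9) = arctan(6.7/3.9) = 59.80°
∠(j6.7) = 90.00°
∠T(j6.7) = − (59.80° + 90.00°) = -149.80°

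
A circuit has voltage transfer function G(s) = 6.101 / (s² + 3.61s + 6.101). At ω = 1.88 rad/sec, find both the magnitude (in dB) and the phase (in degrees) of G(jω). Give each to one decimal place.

|G| = -1.5 dB, ∠G = -69.3 deg

|(j1.88)² + 3.61(j1.88) + 6.101| = |2.5666 + j6.7868| = 7.256
|G(j1.88)| = 6.101 / 7.256 = 0.84083
20 log₁₀(0.84083) = -1.51 dB
∠[(j1.88)² + 3.61(j1.88) + 6.101] = ∠[2.5666 + j6.7868] = 69.28°
∠G(j1.88) = −69.28° = -69.28°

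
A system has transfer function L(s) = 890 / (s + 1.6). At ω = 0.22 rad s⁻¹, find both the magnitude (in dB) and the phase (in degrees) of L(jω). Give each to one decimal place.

|L| = 54.8 dB, ∠L = -7.8°

|j0.22 + 1.6| = √(0.22² + 1.6²) = 1.615
|L(j0.22)| = 890 / 1.615 = 551.07
20 log₁₀(551.07) = 54.82 dB
∠(j0.22 + 1.6) = arctan(0.22/1.6) = 7.83°
∠L(j0.22) = −7.83° = -7.83°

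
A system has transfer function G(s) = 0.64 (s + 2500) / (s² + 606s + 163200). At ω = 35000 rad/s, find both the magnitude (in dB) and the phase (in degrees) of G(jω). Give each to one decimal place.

|G| = -94.7 dB, ∠G = -93.1 deg

|j35000 + 2500| = √(35000² + 2500²) = 3.509e+04
|(j35000)² + 606(j35000) + 163200| = |-1.2248e+09 + j2.121e+07| = 1.225e+09
|G(j35000)| = 0.64 × 3.509e+04 / 1.225e+09 = 1.8332e-05
20 log₁₀(1.8332e-05) = -94.74 dB
∠(j35000 + 2500) = arctan(35000/2500) = 85.91°
∠[(j35000)² + 606(j35000) + 163200] = ∠[-1.2248e+09 + j2.121e+07] = 179.01°
∠G(j35000) = 85.91° − 179.01° = -93.09°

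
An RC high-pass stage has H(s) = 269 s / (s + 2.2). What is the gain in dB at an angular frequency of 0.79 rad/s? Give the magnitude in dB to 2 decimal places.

39.17 dB

|j0.79| = 0.79
|j0.79 + 2.2| = √(0.79² + 2.2²) = 2.338
|H(j0.79)| = 269 × 0.79 / 2.338 = 90.912
20 log₁₀(90.912) = 39.172 dB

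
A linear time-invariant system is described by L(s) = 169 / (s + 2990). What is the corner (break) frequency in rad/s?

The single real pole at s = −2990 gives a corner at ω = 2990 rad/s.

2990 rad/s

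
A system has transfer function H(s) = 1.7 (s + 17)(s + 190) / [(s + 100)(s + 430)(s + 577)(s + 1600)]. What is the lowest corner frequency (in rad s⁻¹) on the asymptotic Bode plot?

Break frequencies occur at each pole and zero magnitude: 17 rad s⁻¹, 100 rad s⁻¹, 190 rad s⁻¹, 430 rad s⁻¹, 577 rad s⁻¹, 1600 rad s⁻¹.
The lowest is 17 rad s⁻¹.

17 rad s⁻¹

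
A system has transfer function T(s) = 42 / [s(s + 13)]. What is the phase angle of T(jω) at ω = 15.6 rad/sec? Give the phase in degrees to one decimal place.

-140.2°

∠(j15.6 + 13) = arctan(15.6/13) = 50.19°
∠(j15.6) = 90.00°
∠T(j15.6) = − (50.19° + 90.00°) = -140.19°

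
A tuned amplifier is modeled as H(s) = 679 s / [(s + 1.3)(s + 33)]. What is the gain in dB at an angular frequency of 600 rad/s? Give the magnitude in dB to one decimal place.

|j600| = 600
|j600 + 1.3| = √(600² + 1.3²) = 600
|j600 + 33| = √(600² + 33²) = 600.9
|H(j600)| = 679 × 600 / (600 × 600.9) = 1.13
20 log₁₀(1.13) = 1.06 dB

1.1 dB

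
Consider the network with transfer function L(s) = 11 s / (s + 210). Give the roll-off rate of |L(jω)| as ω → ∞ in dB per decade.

With 1 zero and 1 pole, the high-frequency asymptotic slope is 20 × (1 − 1) = 0 dB/decade.

0 dB/decade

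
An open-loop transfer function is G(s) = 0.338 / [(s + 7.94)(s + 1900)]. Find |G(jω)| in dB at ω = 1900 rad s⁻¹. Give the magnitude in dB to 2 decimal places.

-143.58 dB

|j1900 + 7.94| = √(1900² + 7.94²) = 1900
|j1900 + 1900| = √(1900² + 1900²) = 2687
|G(j1900)| = 0.338 / (1900 × 2687) = 6.6205e-08
20 log₁₀(6.6205e-08) = -143.582 dB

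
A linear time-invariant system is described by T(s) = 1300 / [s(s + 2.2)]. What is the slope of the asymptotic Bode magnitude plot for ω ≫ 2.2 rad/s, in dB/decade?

-40 dB/decade

With 0 zeros and 2 poles, the high-frequency asymptotic slope is 20 × (0 − 2) = -40 dB/decade.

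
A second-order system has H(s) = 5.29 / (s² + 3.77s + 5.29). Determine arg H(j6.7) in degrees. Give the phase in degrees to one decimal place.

∠[(j6.7)² + 3.77(j6.7) + 5.29] = ∠[-39.6 + j25.259] = 147.47°
∠H(j6.7) = −147.47° = -147.47°

-147.5 deg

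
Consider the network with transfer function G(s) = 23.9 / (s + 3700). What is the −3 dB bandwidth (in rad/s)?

3700 rad/s

For a single-pole low-pass, the −3 dB point is at the pole: ω = 3700 rad/s.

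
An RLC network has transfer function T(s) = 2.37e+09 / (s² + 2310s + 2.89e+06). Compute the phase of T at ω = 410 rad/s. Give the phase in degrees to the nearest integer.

-19 deg

∠[(j410)² + 2310(j410) + 2.89e+06] = ∠[2.7219e+06 + j9.471e+05] = 19.19°
∠T(j410) = −19.19° = -19.19°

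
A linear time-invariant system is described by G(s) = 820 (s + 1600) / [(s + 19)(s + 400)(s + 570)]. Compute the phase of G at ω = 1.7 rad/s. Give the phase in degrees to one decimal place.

-5.5°

∠(j1.7 + 1600) = arctan(1.7/1600) = 0.06°
∠(j1.7 + 19) = arctan(1.7/19) = 5.11°
∠(j1.7 + 400) = arctan(1.7/400) = 0.24°
∠(j1.7 + 570) = arctan(1.7/570) = 0.17°
∠G(j1.7) = 0.06° − (5.11° + 0.24° + 0.17°) = -5.47°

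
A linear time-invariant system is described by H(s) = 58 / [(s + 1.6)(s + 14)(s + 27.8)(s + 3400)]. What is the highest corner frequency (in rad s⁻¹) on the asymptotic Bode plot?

Break frequencies occur at each pole and zero magnitude: 1.6 rad s⁻¹, 14 rad s⁻¹, 27.8 rad s⁻¹, 3400 rad s⁻¹.
The highest is 3400 rad s⁻¹.

3400 rad s⁻¹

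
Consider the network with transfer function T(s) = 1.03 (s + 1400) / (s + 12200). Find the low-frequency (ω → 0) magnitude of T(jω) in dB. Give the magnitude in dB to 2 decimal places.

-18.55 dB

T(0) = 1.03 × 1400 / 12200 = 0.1182
20 log₁₀(0.1182) = -18.548 dB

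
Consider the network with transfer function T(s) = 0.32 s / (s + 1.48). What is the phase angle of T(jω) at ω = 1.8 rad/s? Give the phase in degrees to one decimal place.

39.4°

∠(j1.8) = 90.00°
∠(j1.8 + 1.48) = arctan(1.8/1.48) = 50.57°
∠T(j1.8) = 90.00° − 50.57° = 39.43°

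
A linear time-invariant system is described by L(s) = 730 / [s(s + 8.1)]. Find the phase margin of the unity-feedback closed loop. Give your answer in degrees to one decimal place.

Gain crossover: |L(jω)| = 1 at ω ≈ 26.4 rad/s.
∠L(j26.4) = −90° − arctan(26.4/8.1) ≈ -162.95°
PM = 180° + (-162.95°) = 17.05°

17.0°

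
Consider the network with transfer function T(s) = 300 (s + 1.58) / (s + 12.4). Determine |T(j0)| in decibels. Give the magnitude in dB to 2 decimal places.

T(0) = 300 × 1.58 / 12.4 = 38.226
20 log₁₀(38.226) = 31.647 dB

31.65 dB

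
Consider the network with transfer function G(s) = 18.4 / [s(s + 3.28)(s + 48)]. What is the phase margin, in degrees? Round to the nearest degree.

Gain crossover: |G(jω)| = 1 at ω ≈ 0.117 rad/s.
∠G(j0.117) = −90° − arctan(0.117/3.28) − arctan(0.117/48) ≈ -92.18°
PM = 180° + (-92.18°) = 87.82°

88 deg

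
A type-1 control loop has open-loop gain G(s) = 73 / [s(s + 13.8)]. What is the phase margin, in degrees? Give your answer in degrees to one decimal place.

70.2°

Gain crossover: |G(jω)| = 1 at ω ≈ 4.98 rad/s.
∠G(j4.98) = −90° − arctan(4.98/13.8) ≈ -109.83°
PM = 180° + (-109.83°) = 70.17°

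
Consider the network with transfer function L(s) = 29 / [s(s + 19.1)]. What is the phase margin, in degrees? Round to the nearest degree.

85°

Gain crossover: |L(jω)| = 1 at ω ≈ 1.51 rad/s.
∠L(j1.51) = −90° − arctan(1.51/19.1) ≈ -94.53°
PM = 180° + (-94.53°) = 85.47°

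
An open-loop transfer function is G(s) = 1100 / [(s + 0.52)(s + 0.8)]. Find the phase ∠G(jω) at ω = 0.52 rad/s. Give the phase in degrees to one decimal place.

-78.0°

∠(j0.52 + 0.52) = arctan(0.52/0.52) = 45.00°
∠(j0.52 + 0.8) = arctan(0.52/0.8) = 33.02°
∠G(j0.52) = − (45.00° + 33.02°) = -78.02°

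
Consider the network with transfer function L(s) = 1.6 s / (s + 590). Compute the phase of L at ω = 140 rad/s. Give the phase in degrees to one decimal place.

76.7°

∠(j140) = 90.00°
∠(j140 + 590) = arctan(140/590) = 13.35°
∠L(j140) = 90.00° − 13.35° = 76.65°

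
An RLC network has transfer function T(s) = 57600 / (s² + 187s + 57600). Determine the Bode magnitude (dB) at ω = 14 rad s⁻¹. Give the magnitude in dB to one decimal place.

|(j14)² + 187(j14) + 57600| = |57404 + j2618| = 5.746e+04
|T(j14)| = 57600 / 5.746e+04 = 1.0024
20 log₁₀(1.0024) = 0.02 dB

0.0 dB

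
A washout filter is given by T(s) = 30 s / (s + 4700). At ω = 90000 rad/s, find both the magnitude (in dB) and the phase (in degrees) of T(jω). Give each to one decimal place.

|T| = 29.5 dB, ∠T = 3.0°

|j90000| = 9e+04
|j90000 + 4700| = √(90000² + 4700²) = 9.012e+04
|T(j90000)| = 30 × 9e+04 / 9.012e+04 = 29.959
20 log₁₀(29.959) = 29.53 dB
∠(j90000) = 90.00°
∠(j90000 + 4700) = arctan(90000/4700) = 87.01°
∠T(j90000) = 90.00° − 87.01° = 2.99°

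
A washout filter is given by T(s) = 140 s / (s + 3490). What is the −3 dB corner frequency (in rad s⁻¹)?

3490 rad s⁻¹

For a single-pole high-pass, the −3 dB point is at the pole: ω = 3490 rad s⁻¹.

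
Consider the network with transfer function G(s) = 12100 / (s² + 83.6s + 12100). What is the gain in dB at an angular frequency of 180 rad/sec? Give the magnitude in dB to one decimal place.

|(j180)² + 83.6(j180) + 12100| = |-20300 + j15048| = 2.527e+04
|G(j180)| = 12100 / 2.527e+04 = 0.47884
20 log₁₀(0.47884) = -6.40 dB

-6.4 dB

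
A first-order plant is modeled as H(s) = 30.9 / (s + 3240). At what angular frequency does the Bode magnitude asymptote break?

The single real pole at s = −3240 gives a corner at ω = 3240 rad/s.

3240 rad/s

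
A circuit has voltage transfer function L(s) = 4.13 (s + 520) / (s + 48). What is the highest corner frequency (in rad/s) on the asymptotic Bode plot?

Break frequencies occur at each pole and zero magnitude: 48 rad/s, 520 rad/s.
The highest is 520 rad/s.

520 rad/s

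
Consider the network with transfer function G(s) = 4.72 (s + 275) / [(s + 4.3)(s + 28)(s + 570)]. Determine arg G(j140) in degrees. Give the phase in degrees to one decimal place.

-153.8 deg

∠(j140 + 275) = arctan(140/275) = 26.98°
∠(j140 + 4.3) = arctan(140/4.3) = 88.24°
∠(j140 + 28) = arctan(140/28) = 78.69°
∠(j140 + 570) = arctan(140/570) = 13.80°
∠G(j140) = 26.98° − (88.24° + 78.69° + 13.80°) = -153.75°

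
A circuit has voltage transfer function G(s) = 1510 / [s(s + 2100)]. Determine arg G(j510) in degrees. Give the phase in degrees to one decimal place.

-103.7°

∠(j510 + 2100) = arctan(510/2100) = 13.65°
∠(j510) = 90.00°
∠G(j510) = − (13.65° + 90.00°) = -103.65°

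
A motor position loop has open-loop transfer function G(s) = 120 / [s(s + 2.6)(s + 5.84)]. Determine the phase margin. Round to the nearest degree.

Gain crossover: |G(jω)| = 1 at ω ≈ 3.77 rad/sec.
∠G(j3.77) = −90° − arctan(3.77/2.6) − arctan(3.77/5.84) ≈ -178.25°
PM = 180° + (-178.25°) = 1.75°

2°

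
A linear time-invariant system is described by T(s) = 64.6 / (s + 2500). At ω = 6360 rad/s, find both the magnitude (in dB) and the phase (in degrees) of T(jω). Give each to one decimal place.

|T| = -40.5 dB, ∠T = -68.5 deg

|j6360 + 2500| = √(6360² + 2500²) = 6834
|T(j6360)| = 64.6 / 6834 = 0.0094531
20 log₁₀(0.0094531) = -40.49 dB
∠(j6360 + 2500) = arctan(6360/2500) = 68.54°
∠T(j6360) = −68.54° = -68.54°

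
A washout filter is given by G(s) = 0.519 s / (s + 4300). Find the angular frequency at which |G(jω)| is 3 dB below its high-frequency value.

4300 rad/sec

For a single-pole high-pass, the −3 dB point is at the pole: ω = 4300 rad/sec.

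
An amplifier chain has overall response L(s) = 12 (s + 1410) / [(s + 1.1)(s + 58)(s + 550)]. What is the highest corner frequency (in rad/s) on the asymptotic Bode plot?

Break frequencies occur at each pole and zero magnitude: 1.1 rad/s, 58 rad/s, 550 rad/s, 1410 rad/s.
The highest is 1410 rad/s.

1410 rad/s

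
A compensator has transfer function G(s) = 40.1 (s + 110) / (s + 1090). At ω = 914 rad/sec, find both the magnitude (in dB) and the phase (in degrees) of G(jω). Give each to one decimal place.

|j914 + 110| = √(914² + 110²) = 920.6
|j914 + 1090| = √(914² + 1090²) = 1422
|G(j914)| = 40.1 × 920.6 / 1422 = 25.951
20 log₁₀(25.951) = 28.28 dB
∠(j914 + 110) = arctan(914/110) = 83.14°
∠(j914 + 1090) = arctan(914/1090) = 39.98°
∠G(j914) = 83.14° − 39.98° = 43.16°

|G| = 28.3 dB, ∠G = 43.2°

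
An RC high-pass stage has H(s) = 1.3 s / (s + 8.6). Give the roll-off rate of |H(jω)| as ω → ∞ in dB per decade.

0 dB/decade

With 1 zero and 1 pole, the high-frequency asymptotic slope is 20 × (1 − 1) = 0 dB/decade.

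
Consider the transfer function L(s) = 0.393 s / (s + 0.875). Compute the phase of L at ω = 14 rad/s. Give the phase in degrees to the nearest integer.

4°

∠(j14) = 90.00°
∠(j14 + 0.875) = arctan(14/0.875) = 86.42°
∠L(j14) = 90.00° − 86.42° = 3.58°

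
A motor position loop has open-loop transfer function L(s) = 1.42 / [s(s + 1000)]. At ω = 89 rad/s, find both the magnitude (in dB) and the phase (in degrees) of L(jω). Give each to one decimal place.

|L| = -96.0 dB, ∠L = -95.1°

|j89 + 1000| = √(89² + 1000²) = 1004
|j89| = 89
|L(j89)| = 1.42 / (1004 × 89) = 1.5892e-05
20 log₁₀(1.5892e-05) = -95.98 dB
∠(j89 + 1000) = arctan(89/1000) = 5.09°
∠(j89) = 90.00°
∠L(j89) = − (5.09° + 90.00°) = -95.09°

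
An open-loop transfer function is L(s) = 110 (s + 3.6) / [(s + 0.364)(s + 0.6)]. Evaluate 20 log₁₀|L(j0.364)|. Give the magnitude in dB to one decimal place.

60.8 dB

|j0.364 + 3.6| = √(0.364² + 3.6²) = 3.618
|j0.364 + 0.364| = √(0.364² + 0.364²) = 0.5148
|j0.364 + 0.6| = √(0.364² + 0.6²) = 0.7018
|L(j0.364)| = 110 × 3.618 / (0.5148 × 0.7018) = 1101.8
20 log₁₀(1101.8) = 60.84 dB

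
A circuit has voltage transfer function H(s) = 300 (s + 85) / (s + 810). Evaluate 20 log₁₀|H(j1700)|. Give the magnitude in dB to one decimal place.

|j1700 + 85| = √(1700² + 85²) = 1702
|j1700 + 810| = √(1700² + 810²) = 1883
|H(j1700)| = 300 × 1702 / 1883 = 271.17
20 log₁₀(271.17) = 48.66 dB

48.7 dB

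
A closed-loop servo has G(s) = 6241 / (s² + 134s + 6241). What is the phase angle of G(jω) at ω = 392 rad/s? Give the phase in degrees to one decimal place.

∠[(j392)² + 134(j392) + 6241] = ∠[-1.4742e+05 + j52528] = 160.39°
∠G(j392) = −160.39° = -160.39°

-160.4°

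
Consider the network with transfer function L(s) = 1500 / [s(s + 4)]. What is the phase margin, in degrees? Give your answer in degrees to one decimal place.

Gain crossover: |L(jω)| = 1 at ω ≈ 38.6 rad/s.
∠L(j38.6) = −90° − arctan(38.6/4) ≈ -174.09°
PM = 180° + (-174.09°) = 5.91°

5.9°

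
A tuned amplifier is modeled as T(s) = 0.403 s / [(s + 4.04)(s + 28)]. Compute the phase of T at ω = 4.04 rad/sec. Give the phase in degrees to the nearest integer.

∠(j4.04) = 90.00°
∠(j4.04 + 4.04) = arctan(4.04/4.04) = 45.00°
∠(j4.04 + 28) = arctan(4.04/28) = 8.21°
∠T(j4.04) = 90.00° − (45.00° + 8.21°) = 36.79°

37 deg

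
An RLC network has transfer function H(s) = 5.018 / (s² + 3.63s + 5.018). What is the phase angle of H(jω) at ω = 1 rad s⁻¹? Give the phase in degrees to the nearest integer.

-42°

∠[(j1)² + 3.63(j1) + 5.018] = ∠[4.018 + j3.63] = 42.10°
∠H(j1) = −42.10° = -42.10°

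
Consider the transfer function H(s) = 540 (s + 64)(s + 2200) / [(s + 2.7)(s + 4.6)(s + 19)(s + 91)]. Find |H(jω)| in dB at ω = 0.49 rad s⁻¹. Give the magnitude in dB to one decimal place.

|j0.49 + 64| = √(0.49² + 64²) = 64
|j0.49 + 2200| = √(0.49² + 2200²) = 2200
|j0.49 + 2.7| = √(0.49² + 2.7²) = 2.744
|j0.49 + 4.6| = √(0.49² + 4.6²) = 4.626
|j0.49 + 19| = √(0.49² + 19²) = 19.01
|j0.49 + 91| = √(0.49² + 91²) = 91
|H(j0.49)| = 540 × 64 × 2200 / (2.744 × 4.626 × 19.01 × 91) = 3463
20 log₁₀(3463) = 70.79 dB

70.8 dB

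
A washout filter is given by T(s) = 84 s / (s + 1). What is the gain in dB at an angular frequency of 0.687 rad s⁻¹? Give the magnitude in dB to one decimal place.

|j0.687| = 0.687
|j0.687 + 1| = √(0.687² + 1²) = 1.213
|T(j0.687)| = 84 × 0.687 / 1.213 = 47.565
20 log₁₀(47.565) = 33.55 dB

33.5 dB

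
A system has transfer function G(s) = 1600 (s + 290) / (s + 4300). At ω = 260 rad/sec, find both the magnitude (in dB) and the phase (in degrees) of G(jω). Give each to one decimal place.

|G| = 43.2 dB, ∠G = 38.4 deg

|j260 + 290| = √(260² + 290²) = 389.5
|j260 + 4300| = √(260² + 4300²) = 4308
|G(j260)| = 1600 × 389.5 / 4308 = 144.66
20 log₁₀(144.66) = 43.21 dB
∠(j260 + 290) = arctan(260/290) = 41.88°
∠(j260 + 4300) = arctan(260/4300) = 3.46°
∠G(j260) = 41.88° − 3.46° = 38.42°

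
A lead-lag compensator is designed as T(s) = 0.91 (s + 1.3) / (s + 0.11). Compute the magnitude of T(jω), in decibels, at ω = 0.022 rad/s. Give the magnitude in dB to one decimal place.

|j0.022 + 1.3| = √(0.022² + 1.3²) = 1.3
|j0.022 + 0.11| = √(0.022² + 0.11²) = 0.1122
|T(j0.022)| = 0.91 × 1.3 / 0.1122 = 10.547
20 log₁₀(10.547) = 20.46 dB

20.5 dB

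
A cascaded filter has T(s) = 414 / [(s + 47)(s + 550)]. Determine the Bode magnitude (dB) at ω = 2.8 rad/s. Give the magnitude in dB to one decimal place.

|j2.8 + 47| = √(2.8² + 47²) = 47.08
|j2.8 + 550| = √(2.8² + 550²) = 550
|T(j2.8)| = 414 / (47.08 × 550) = 0.015987
20 log₁₀(0.015987) = -35.92 dB

-35.9 dB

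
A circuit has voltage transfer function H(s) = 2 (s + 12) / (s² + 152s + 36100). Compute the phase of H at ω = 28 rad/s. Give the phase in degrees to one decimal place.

∠(j28 + 12) = arctan(28/12) = 66.80°
∠[(j28)² + 152(j28) + 36100] = ∠[35316 + j4256] = 6.87°
∠H(j28) = 66.80° − 6.87° = 59.93°

59.9°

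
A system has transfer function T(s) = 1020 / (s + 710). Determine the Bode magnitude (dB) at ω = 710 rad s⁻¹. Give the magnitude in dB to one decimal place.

|j710 + 710| = √(710² + 710²) = 1004
|T(j710)| = 1020 / 1004 = 1.0158
20 log₁₀(1.0158) = 0.14 dB

0.1 dB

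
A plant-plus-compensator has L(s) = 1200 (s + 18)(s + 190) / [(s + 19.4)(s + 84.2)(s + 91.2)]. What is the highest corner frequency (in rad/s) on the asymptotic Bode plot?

190 rad/s

Break frequencies occur at each pole and zero magnitude: 18 rad/s, 19.4 rad/s, 84.2 rad/s, 91.2 rad/s, 190 rad/s.
The highest is 190 rad/s.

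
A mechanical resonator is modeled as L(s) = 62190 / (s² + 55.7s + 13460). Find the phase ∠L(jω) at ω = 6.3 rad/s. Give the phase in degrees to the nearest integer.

∠[(j6.3)² + 55.7(j6.3) + 13460] = ∠[13420 + j350.91] = 1.50°
∠L(j6.3) = −1.50° = -1.50°

-1°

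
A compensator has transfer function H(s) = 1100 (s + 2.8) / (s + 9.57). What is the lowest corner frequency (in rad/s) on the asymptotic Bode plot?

2.8 rad/s

Break frequencies occur at each pole and zero magnitude: 2.8 rad/s, 9.57 rad/s.
The lowest is 2.8 rad/s.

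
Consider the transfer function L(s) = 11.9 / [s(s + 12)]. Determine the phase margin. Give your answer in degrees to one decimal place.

Gain crossover: |L(jω)| = 1 at ω ≈ 0.988 rad/s.
∠L(j0.988) = −90° − arctan(0.988/12) ≈ -94.71°
PM = 180° + (-94.71°) = 85.29°

85.3°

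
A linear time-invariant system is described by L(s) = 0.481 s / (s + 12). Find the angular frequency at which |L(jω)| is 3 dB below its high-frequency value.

For a single-pole high-pass, the −3 dB point is at the pole: ω = 12 rad/s.

12 rad/s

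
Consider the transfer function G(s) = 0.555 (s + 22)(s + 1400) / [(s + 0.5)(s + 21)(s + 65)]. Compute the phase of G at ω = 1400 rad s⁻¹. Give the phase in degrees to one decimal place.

∠(j1400 + 22) = arctan(1400/22) = 89.10°
∠(j1400 + 1400) = arctan(1400/1400) = 45.00°
∠(j1400 + 0.5) = arctan(1400/0.5) = 89.98°
∠(j1400 + 21) = arctan(1400/21) = 89.14°
∠(j1400 + 65) = arctan(1400/65) = 87.34°
∠G(j1400) = 89.10° + 45.00° − (89.98° + 89.14° + 87.34°) = -132.36°

-132.4°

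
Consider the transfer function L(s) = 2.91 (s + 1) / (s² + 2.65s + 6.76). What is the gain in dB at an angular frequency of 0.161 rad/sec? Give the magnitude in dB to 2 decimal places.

-7.19 dB

|j0.161 + 1| = √(0.161² + 1²) = 1.013
|(j0.161)² + 2.65(j0.161) + 6.76| = |6.7341 + j0.42665| = 6.748
|L(j0.161)| = 2.91 × 1.013 / 6.748 = 0.43682
20 log₁₀(0.43682) = -7.194 dB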